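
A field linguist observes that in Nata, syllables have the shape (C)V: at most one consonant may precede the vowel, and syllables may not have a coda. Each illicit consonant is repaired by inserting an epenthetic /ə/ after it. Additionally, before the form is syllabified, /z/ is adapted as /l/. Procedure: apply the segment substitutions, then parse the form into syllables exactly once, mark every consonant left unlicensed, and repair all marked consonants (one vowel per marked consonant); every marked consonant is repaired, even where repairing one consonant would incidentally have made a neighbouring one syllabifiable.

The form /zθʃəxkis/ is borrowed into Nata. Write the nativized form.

Substitution: /z/ → /l/, giving /lθʃəxkis/.
Syllabifying with onset maximization leaves /l/, /θ/, /x/, /s/ stranded (no codas are permitted; onsets are limited to one consonant).
Epenthesis after each stranded consonant: /l/ → /lə/, /θ/ → /θə/, /x/ → /xə/, /s/ → /sə/.

ləθəʃəxəkisə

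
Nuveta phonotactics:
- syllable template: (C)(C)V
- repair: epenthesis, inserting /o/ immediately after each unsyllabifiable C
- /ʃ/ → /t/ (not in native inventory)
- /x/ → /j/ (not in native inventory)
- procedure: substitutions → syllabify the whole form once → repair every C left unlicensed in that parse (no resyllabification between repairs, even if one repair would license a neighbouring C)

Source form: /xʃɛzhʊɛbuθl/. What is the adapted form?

jtɛzhʊɛbuθolo

Substitution: /x/ → /j/, /ʃ/ → /t/, giving /jtɛzhʊɛbuθl/.
Under (C)(C)V, the unsyllabifiable consonants are /θ/, /l/ (no codas are permitted; onsets may contain at most 2 consonants).
Epenthesis after each stranded consonant: /θ/ → /θo/, /l/ → /lo/.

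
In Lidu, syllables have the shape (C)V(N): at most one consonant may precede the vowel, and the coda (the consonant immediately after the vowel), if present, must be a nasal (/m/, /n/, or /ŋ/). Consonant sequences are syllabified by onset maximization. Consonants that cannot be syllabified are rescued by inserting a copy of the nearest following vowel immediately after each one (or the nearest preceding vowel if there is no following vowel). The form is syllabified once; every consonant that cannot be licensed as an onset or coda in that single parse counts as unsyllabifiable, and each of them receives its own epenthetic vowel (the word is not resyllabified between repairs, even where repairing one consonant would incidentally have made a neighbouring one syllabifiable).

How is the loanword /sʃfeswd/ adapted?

seʃefesewede

Syllabifying with onset maximization leaves /s/, /ʃ/, /s/, /w/, /d/ stranded (only a nasal (/m/, /n/, or /ŋ/) is licensed in coda position; onsets are limited to one consonant).
Inserting the epenthetic vowel yields /s/ → /se/, /ʃ/ → /ʃe/, /s/ → /se/, /w/ → /we/, /d/ → /de/.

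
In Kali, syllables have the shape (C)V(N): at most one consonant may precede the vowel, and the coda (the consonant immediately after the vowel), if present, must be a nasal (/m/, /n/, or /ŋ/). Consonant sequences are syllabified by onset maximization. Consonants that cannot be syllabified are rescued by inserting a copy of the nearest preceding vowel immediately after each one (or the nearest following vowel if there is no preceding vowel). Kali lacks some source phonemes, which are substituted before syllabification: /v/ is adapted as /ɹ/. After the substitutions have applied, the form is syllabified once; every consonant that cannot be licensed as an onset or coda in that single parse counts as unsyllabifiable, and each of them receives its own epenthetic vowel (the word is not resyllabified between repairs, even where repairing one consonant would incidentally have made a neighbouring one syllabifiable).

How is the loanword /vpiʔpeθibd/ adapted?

Substitution: /v/ → /ɹ/, giving /ɹpiʔpeθibd/.
Under (C)V(N), the unsyllabifiable consonants are /ɹ/, /ʔ/, /b/, /d/ (only a nasal (/m/, /n/, or /ŋ/) is licensed in coda position; onsets are limited to one consonant).
Epenthesis after each stranded consonant: /ɹ/ → /ɹi/, /ʔ/ → /ʔi/, /b/ → /bi/, /d/ → /di/.

ɹipiʔipeθibidi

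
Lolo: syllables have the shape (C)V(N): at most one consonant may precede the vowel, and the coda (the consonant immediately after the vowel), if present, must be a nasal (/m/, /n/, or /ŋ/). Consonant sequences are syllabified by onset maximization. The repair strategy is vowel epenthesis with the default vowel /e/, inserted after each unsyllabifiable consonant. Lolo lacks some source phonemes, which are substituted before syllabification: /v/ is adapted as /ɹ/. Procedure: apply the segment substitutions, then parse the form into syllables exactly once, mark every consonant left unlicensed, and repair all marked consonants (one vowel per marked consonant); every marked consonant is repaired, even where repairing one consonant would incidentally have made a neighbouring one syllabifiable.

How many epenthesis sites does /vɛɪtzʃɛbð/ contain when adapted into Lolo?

After substitution the input is /ɹɛɪtzʃɛbð/.
The unsyllabifiable consonants are /t/, /z/, /b/, /ð/; each receives one epenthetic vowel.

4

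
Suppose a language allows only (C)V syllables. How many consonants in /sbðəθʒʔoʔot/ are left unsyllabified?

Syllabifying with onset maximization leaves /s/, /b/, /θ/, /ʒ/, /t/ stranded (no codas are permitted; onsets are limited to one consonant).

5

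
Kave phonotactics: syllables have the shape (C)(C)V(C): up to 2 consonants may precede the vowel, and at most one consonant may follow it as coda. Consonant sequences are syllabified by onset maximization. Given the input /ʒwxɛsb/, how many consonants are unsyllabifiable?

2

Syllabifying with onset maximization leaves /ʒ/, /b/ stranded (at most one coda consonant is licensed; onsets may contain at most 2 consonants).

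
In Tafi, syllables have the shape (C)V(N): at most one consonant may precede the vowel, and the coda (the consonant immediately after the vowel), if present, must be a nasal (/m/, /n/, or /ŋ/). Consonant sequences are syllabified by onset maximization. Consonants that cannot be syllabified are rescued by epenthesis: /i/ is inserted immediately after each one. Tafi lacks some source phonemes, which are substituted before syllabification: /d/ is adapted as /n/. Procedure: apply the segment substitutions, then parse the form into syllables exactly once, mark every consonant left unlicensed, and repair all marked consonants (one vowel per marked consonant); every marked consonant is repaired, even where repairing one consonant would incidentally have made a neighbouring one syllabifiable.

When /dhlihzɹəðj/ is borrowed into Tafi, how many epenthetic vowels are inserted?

6

After substitution the input is /nhlihzɹəðj/.
The unsyllabifiable consonants are /n/, /h/, /h/, /z/, /ð/, /j/; each receives one epenthetic vowel.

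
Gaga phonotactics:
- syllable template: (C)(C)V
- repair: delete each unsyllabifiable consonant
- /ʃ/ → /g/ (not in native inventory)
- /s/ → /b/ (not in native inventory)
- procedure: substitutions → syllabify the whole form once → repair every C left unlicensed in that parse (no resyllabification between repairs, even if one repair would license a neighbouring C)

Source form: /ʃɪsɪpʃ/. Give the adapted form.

Substitution: /ʃ/ → /g/, /s/ → /b/, giving /gɪbɪpg/.
Under (C)(C)V, the unsyllabifiable consonants are /p/, /g/ (no codas are permitted; onsets may contain at most 2 consonants).
Deletion applies to /p/, /g/.

gɪbɪ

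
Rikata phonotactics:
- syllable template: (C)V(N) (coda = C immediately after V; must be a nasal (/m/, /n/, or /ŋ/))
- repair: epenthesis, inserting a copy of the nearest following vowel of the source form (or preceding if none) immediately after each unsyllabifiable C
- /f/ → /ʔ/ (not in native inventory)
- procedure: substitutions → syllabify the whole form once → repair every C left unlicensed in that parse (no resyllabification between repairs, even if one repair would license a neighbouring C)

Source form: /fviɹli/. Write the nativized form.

ʔiviɹili

Substitution: /f/ → /ʔ/, giving /ʔviɹli/.
Syllabifying with onset maximization leaves /ʔ/, /ɹ/ stranded (only a nasal (/m/, /n/, or /ŋ/) is licensed in coda position; onsets are limited to one consonant).
Inserting the epenthetic vowel yields /ʔ/ → /ʔi/, /ɹ/ → /ɹi/.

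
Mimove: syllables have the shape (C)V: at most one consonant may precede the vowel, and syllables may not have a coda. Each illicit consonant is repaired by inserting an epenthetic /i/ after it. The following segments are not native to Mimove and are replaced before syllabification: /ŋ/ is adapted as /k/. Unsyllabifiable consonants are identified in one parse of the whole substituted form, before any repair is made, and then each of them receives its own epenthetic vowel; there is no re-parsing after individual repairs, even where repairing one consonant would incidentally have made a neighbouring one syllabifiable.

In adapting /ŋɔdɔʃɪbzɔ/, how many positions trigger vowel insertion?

After substitution the input is /kɔdɔʃɪbzɔ/.
The unsyllabifiable consonants are /b/; each receives one epenthetic vowel.

1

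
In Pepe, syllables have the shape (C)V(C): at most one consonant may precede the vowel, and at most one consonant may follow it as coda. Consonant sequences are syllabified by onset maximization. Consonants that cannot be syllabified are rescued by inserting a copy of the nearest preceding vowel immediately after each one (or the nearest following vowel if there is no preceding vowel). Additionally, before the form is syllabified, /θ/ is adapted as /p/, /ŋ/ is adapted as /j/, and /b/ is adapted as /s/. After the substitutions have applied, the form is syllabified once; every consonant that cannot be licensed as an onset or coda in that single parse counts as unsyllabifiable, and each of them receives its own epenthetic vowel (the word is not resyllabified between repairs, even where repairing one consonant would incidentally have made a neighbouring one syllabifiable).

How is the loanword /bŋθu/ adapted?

sujupu

Substitution: /b/ → /s/, /ŋ/ → /j/, /θ/ → /p/, giving /sjpu/.
Under (C)V(C), the unsyllabifiable consonants are /s/, /j/ (at most one coda consonant is licensed; onsets are limited to one consonant).
Epenthesis after each stranded consonant: /s/ → /su/, /j/ → /ju/.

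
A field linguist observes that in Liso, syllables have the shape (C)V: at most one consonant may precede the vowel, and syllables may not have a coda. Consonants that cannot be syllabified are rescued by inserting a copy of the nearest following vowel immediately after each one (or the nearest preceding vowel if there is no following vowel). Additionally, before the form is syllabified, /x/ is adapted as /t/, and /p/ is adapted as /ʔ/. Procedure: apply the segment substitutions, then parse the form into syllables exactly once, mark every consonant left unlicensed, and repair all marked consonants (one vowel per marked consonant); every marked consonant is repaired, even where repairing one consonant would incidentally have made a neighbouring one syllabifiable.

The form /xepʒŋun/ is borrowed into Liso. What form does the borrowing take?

teʔuʒuŋunu

Substitution: /x/ → /t/, /p/ → /ʔ/, giving /teʔʒŋun/.
Under (C)V, the unsyllabifiable consonants are /ʔ/, /ʒ/, /n/ (no codas are permitted; onsets are limited to one consonant).
Epenthesis after each stranded consonant: /ʔ/ → /ʔu/, /ʒ/ → /ʒu/, /n/ → /nu/.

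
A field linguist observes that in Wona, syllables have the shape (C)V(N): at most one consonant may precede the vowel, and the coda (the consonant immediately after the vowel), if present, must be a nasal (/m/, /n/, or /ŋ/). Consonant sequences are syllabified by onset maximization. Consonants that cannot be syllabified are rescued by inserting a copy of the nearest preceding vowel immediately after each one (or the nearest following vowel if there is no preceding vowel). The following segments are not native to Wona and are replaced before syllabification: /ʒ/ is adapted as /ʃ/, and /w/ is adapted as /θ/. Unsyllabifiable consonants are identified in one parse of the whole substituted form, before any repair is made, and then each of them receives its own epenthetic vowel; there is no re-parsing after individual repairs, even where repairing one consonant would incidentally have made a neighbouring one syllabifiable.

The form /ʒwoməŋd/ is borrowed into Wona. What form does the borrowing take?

Substitution: /ʒ/ → /ʃ/, /w/ → /θ/, giving /ʃθoməŋd/.
Under (C)V(N), the unsyllabifiable consonants are /ʃ/, /d/ (only a nasal (/m/, /n/, or /ŋ/) is licensed in coda position; onsets are limited to one consonant).
Each unlicensed consonant becomes the onset of a new syllable: /ʃ/ → /ʃo/, /d/ → /də/.

ʃoθoməŋdə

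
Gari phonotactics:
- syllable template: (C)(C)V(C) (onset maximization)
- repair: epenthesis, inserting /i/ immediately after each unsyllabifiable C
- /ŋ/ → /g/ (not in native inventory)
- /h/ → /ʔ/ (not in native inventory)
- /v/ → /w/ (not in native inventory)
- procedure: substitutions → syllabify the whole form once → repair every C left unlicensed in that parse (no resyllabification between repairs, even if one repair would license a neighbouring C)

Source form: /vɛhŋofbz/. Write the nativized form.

Substitution: /v/ → /w/, /h/ → /ʔ/, /ŋ/ → /g/, giving /wɛʔgofbz/.
Under (C)(C)V(C), the unsyllabifiable consonants are /b/, /z/ (at most one coda consonant is licensed; onsets may contain at most 2 consonants).
Inserting the epenthetic vowel yields /b/ → /bi/, /z/ → /zi/.

wɛʔgofbizi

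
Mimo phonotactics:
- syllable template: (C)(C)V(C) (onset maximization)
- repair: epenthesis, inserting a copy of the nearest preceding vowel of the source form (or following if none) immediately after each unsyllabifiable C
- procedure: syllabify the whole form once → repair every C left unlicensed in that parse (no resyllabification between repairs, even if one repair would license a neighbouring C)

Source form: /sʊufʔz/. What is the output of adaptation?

Under (C)(C)V(C), the unsyllabifiable consonants are /ʔ/, /z/ (at most one coda consonant is licensed; onsets may contain at most 2 consonants).
Inserting the epenthetic vowel yields /ʔ/ → /ʔu/, /z/ → /zu/.

sʊufʔuzu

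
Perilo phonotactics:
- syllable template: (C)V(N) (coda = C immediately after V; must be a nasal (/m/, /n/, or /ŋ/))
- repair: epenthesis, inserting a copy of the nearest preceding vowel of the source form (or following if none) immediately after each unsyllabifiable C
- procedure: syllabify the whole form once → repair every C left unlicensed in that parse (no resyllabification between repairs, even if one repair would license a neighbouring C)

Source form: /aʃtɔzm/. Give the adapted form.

aʃatɔzɔmɔ

Under (C)V(N), the unsyllabifiable consonants are /ʃ/, /z/, /m/ (only a nasal (/m/, /n/, or /ŋ/) is licensed in coda position; onsets are limited to one consonant).
Each unlicensed consonant becomes the onset of a new syllable: /ʃ/ → /ʃa/, /z/ → /zɔ/, /m/ → /mɔ/.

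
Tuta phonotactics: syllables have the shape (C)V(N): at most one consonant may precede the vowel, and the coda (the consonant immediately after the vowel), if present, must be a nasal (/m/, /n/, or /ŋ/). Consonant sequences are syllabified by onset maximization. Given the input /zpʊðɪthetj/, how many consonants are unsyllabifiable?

4

Syllabifying with onset maximization leaves /z/, /t/, /t/, /j/ stranded (only a nasal (/m/, /n/, or /ŋ/) is licensed in coda position; onsets are limited to one consonant).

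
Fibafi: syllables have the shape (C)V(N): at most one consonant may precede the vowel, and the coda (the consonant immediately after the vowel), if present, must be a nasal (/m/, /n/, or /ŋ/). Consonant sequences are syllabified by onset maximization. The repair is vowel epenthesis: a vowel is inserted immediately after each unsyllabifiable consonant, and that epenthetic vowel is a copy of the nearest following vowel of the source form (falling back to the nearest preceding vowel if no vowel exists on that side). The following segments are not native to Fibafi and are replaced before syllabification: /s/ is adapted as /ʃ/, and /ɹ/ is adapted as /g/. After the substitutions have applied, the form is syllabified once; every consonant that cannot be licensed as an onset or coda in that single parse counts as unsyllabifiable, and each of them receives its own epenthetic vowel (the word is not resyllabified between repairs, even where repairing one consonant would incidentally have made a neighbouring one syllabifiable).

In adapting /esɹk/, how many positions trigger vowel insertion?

After substitution the input is /eʃgk/.
The unsyllabifiable consonants are /ʃ/, /g/, /k/; each receives one epenthetic vowel.

3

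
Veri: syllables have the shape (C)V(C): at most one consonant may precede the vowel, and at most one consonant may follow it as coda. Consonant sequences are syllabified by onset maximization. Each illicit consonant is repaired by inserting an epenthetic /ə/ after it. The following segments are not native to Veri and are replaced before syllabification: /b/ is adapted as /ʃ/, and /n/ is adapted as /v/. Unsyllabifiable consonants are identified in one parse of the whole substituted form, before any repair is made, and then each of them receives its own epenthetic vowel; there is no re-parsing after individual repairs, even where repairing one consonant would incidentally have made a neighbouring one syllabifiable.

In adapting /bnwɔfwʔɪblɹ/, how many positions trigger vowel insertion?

5

After substitution the input is /ʃvwɔfwʔɪʃlɹ/.
The unsyllabifiable consonants are /ʃ/, /v/, /w/, /l/, /ɹ/; each receives one epenthetic vowel.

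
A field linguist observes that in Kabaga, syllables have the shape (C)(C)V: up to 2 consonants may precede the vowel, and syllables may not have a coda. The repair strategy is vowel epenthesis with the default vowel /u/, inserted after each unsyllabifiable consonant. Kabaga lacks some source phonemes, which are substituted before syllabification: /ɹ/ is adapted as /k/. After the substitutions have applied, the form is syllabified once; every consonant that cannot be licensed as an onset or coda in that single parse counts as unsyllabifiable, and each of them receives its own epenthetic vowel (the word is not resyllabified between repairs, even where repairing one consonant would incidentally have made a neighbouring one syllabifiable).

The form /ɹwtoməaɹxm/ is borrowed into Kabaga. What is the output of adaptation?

Substitution: /ɹ/ → /k/, giving /kwtoməakxm/.
The consonants /k/, /k/, /x/, /m/ cannot be parsed into a legal (C)(C)V syllable (no codas are permitted; onsets may contain at most 2 consonants).
Each unlicensed consonant becomes the onset of a new syllable: /k/ → /ku/, /k/ → /ku/, /x/ → /xu/, /m/ → /mu/.

kuwtoməakuxumu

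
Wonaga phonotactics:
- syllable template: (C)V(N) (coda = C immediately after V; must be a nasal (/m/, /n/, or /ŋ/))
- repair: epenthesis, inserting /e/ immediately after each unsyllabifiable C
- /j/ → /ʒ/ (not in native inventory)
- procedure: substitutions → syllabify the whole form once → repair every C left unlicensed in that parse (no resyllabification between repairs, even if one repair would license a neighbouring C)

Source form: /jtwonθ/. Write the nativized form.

ʒetewonθe

Substitution: /j/ → /ʒ/, giving /ʒtwonθ/.
Under (C)V(N), the unsyllabifiable consonants are /ʒ/, /t/, /θ/ (only a nasal (/m/, /n/, or /ŋ/) is licensed in coda position; onsets are limited to one consonant).
Each unlicensed consonant becomes the onset of a new syllable: /ʒ/ → /ʒe/, /t/ → /te/, /θ/ → /θe/.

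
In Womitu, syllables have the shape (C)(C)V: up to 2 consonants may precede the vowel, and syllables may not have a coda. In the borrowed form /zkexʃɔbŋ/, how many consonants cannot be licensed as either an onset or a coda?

Under (C)(C)V, the unsyllabifiable consonants are /b/, /ŋ/ (no codas are permitted; onsets may contain at most 2 consonants).

2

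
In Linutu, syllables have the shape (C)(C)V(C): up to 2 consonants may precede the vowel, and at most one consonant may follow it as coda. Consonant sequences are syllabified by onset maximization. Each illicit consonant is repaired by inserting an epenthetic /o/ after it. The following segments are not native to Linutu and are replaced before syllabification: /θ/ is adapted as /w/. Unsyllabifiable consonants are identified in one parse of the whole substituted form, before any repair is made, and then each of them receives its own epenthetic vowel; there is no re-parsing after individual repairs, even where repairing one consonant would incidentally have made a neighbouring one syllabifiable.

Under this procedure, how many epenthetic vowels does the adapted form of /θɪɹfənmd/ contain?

2

After substitution the input is /wɪɹfənmd/.
The unsyllabifiable consonants are /m/, /d/; each receives one epenthetic vowel.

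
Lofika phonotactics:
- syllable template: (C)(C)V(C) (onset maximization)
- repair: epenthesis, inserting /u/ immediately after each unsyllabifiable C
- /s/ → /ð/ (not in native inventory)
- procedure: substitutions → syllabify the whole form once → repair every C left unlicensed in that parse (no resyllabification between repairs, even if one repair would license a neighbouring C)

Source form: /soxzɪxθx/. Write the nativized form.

ðoxzɪxθuxu

Substitution: /s/ → /ð/, giving /ðoxzɪxθx/.
The consonants /θ/, /x/ cannot be parsed into a legal (C)(C)V(C) syllable (at most one coda consonant is licensed; onsets may contain at most 2 consonants).
Inserting the epenthetic vowel yields /θ/ → /θu/, /x/ → /xu/.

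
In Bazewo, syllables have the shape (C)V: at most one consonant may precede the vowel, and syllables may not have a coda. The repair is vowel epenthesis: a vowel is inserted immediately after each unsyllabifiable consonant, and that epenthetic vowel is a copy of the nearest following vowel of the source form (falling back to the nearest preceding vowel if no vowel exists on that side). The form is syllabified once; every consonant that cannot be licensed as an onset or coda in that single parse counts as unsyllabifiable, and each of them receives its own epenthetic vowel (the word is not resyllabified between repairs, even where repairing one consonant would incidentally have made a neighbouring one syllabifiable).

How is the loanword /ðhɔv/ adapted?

Under (C)V, the unsyllabifiable consonants are /ð/, /v/ (no codas are permitted; onsets are limited to one consonant).
Epenthesis after each stranded consonant: /ð/ → /ðɔ/, /v/ → /vɔ/.

ðɔhɔvɔ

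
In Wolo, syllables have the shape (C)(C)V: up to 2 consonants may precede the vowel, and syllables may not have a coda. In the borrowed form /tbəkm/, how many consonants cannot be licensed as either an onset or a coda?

2

The consonants /k/, /m/ cannot be parsed into a legal (C)(C)V syllable (no codas are permitted; onsets may contain at most 2 consonants).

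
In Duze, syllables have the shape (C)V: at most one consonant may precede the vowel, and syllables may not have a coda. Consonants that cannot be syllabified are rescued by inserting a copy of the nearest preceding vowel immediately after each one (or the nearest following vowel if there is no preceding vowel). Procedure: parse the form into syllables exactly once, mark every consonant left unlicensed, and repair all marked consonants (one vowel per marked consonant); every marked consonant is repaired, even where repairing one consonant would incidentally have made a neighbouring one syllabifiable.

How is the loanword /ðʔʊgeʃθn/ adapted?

ðʊʔʊgeʃeθene

The consonants /ð/, /ʃ/, /θ/, /n/ cannot be parsed into a legal (C)V syllable (no codas are permitted; onsets are limited to one consonant).
Each unlicensed consonant becomes the onset of a new syllable: /ð/ → /ðʊ/, /ʃ/ → /ʃe/, /θ/ → /θe/, /n/ → /ne/.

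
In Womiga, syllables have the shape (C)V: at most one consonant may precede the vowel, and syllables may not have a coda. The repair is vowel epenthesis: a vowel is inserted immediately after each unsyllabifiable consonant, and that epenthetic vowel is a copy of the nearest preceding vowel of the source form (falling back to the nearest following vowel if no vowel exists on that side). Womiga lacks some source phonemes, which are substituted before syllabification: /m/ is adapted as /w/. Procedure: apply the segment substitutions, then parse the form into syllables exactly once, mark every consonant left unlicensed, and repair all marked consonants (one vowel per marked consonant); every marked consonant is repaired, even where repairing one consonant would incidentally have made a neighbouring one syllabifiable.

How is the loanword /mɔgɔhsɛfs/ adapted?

Substitution: /m/ → /w/, giving /wɔgɔhsɛfs/.
The consonants /h/, /f/, /s/ cannot be parsed into a legal (C)V syllable (no codas are permitted; onsets are limited to one consonant).
Each unlicensed consonant becomes the onset of a new syllable: /h/ → /hɔ/, /f/ → /fɛ/, /s/ → /sɛ/.

wɔgɔhɔsɛfɛsɛ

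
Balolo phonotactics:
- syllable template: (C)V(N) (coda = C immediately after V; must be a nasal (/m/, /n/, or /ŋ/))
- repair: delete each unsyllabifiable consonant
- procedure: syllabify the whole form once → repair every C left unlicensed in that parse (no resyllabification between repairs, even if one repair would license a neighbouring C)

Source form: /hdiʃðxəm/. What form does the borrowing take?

dixəm

Syllabifying with onset maximization leaves /h/, /ʃ/, /ð/ stranded (only a nasal (/m/, /n/, or /ŋ/) is licensed in coda position; onsets are limited to one consonant).
Each unlicensed consonant is deleted: /h/, /ʃ/, /ð/.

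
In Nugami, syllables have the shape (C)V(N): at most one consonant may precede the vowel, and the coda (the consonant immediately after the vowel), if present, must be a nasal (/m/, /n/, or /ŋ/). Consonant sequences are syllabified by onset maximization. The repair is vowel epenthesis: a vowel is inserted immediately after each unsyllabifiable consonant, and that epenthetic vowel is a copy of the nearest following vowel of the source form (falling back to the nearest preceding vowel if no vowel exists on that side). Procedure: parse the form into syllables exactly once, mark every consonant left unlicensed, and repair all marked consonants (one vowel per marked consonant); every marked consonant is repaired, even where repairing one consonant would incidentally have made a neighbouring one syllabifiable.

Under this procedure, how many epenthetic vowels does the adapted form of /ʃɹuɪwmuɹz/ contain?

The unsyllabifiable consonants are /ʃ/, /w/, /ɹ/, /z/; each receives one epenthetic vowel.

4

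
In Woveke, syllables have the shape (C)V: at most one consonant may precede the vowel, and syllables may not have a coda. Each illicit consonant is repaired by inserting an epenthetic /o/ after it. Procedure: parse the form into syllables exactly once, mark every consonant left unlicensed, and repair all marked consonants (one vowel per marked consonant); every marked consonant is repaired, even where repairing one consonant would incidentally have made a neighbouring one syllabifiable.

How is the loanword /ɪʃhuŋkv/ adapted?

ɪʃohuŋokovo

Under (C)V, the unsyllabifiable consonants are /ʃ/, /ŋ/, /k/, /v/ (no codas are permitted; onsets are limited to one consonant).
Each unlicensed consonant becomes the onset of a new syllable: /ʃ/ → /ʃo/, /ŋ/ → /ŋo/, /k/ → /ko/, /v/ → /vo/.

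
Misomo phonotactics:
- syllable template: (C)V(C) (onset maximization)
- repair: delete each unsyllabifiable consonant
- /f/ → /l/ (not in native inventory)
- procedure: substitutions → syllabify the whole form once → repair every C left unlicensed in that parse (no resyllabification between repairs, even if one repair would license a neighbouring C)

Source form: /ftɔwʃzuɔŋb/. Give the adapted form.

tɔwzuɔŋ

Substitution: /f/ → /l/, giving /ltɔwʃzuɔŋb/.
The consonants /l/, /ʃ/, /b/ cannot be parsed into a legal (C)V(C) syllable (at most one coda consonant is licensed; onsets are limited to one consonant).
Deletion applies to /l/, /ʃ/, /b/.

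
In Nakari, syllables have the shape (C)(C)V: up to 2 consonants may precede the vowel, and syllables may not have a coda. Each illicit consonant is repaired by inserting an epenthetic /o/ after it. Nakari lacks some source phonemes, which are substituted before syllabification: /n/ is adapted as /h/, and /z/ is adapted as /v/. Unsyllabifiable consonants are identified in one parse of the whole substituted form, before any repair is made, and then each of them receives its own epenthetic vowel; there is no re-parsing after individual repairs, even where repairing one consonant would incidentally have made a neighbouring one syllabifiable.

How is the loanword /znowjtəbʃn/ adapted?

vhowojtəboʃoho

Substitution: /z/ → /v/, /n/ → /h/, giving /vhowjtəbʃh/.
Syllabifying with onset maximization leaves /w/, /b/, /ʃ/, /h/ stranded (no codas are permitted; onsets may contain at most 2 consonants).
Epenthesis after each stranded consonant: /w/ → /wo/, /b/ → /bo/, /ʃ/ → /ʃo/, /h/ → /ho/.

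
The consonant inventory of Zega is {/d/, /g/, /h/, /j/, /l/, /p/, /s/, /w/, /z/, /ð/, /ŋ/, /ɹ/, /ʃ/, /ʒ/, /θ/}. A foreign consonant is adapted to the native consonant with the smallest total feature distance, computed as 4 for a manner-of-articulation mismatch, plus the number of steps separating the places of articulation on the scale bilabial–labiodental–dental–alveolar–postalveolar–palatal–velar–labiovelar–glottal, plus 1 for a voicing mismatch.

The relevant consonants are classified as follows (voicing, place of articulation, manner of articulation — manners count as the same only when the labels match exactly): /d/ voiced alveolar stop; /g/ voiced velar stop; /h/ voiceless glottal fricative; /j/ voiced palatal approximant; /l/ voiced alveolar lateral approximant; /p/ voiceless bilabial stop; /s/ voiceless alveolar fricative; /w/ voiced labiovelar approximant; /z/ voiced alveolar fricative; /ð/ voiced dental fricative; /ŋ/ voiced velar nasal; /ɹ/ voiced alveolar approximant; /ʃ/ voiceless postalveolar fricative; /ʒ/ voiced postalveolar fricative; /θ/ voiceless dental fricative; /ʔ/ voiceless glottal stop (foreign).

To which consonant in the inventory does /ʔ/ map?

/g/ is closest: same manner (stop), place distance 2 (glottal→velar), voicing differs (+1); total 3. Next closest is /h/ at distance 4.

g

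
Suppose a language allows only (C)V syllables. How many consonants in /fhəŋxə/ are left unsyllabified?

2

Under (C)V, the unsyllabifiable consonants are /f/, /ŋ/ (no codas are permitted; onsets are limited to one consonant).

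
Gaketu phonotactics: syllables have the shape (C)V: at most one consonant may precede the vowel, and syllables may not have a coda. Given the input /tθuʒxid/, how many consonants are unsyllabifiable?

3

The consonants /t/, /ʒ/, /d/ cannot be parsed into a legal (C)V syllable (no codas are permitted; onsets are limited to one consonant).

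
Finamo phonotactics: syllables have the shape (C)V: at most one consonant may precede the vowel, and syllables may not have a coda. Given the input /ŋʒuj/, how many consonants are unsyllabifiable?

Syllabifying with onset maximization leaves /ŋ/, /j/ stranded (no codas are permitted; onsets are limited to one consonant).

2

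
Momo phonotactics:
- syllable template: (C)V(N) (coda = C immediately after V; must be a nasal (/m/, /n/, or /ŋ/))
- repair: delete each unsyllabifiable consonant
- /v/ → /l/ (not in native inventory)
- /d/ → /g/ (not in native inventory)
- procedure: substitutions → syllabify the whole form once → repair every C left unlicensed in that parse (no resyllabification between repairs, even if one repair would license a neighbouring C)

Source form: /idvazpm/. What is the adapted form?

Substitution: /d/ → /g/, /v/ → /l/, giving /iglazpm/.
Under (C)V(N), the unsyllabifiable consonants are /g/, /z/, /p/, /m/ (only a nasal (/m/, /n/, or /ŋ/) is licensed in coda position; onsets are limited to one consonant).
Each unlicensed consonant is deleted: /g/, /z/, /p/, /m/.

ila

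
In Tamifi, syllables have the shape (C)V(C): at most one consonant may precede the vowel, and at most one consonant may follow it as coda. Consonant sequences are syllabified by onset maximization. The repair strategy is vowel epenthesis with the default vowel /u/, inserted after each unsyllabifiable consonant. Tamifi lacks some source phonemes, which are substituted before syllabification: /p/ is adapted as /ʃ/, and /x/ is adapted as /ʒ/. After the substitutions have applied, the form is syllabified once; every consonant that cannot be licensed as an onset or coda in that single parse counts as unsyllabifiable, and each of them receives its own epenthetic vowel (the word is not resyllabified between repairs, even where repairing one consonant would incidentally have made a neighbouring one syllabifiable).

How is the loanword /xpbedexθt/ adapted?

Substitution: /x/ → /ʒ/, /p/ → /ʃ/, giving /ʒʃbedeʒθt/.
Under (C)V(C), the unsyllabifiable consonants are /ʒ/, /ʃ/, /θ/, /t/ (at most one coda consonant is licensed; onsets are limited to one consonant).
Each unlicensed consonant becomes the onset of a new syllable: /ʒ/ → /ʒu/, /ʃ/ → /ʃu/, /θ/ → /θu/, /t/ → /tu/.

ʒuʃubedeʒθutu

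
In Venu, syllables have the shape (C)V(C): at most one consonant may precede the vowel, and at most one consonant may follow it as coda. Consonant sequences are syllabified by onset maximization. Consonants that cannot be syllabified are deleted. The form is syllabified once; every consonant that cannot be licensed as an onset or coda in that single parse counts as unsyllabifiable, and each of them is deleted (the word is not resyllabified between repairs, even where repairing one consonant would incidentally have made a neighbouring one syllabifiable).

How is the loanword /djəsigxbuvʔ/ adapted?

Syllabifying with onset maximization leaves /d/, /x/, /ʔ/ stranded (at most one coda consonant is licensed; onsets are limited to one consonant).
Deletion applies to /d/, /x/, /ʔ/.

jəsigbuv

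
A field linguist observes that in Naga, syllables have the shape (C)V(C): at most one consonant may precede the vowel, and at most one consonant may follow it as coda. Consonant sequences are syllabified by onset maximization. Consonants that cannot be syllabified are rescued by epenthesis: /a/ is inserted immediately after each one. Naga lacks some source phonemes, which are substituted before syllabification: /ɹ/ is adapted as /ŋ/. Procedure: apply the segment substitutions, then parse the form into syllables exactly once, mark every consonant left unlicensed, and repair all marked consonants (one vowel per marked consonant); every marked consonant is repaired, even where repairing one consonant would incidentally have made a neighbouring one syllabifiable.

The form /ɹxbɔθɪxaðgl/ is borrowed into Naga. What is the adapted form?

Substitution: /ɹ/ → /ŋ/, giving /ŋxbɔθɪxaðgl/.
Under (C)V(C), the unsyllabifiable consonants are /ŋ/, /x/, /g/, /l/ (at most one coda consonant is licensed; onsets are limited to one consonant).
Inserting the epenthetic vowel yields /ŋ/ → /ŋa/, /x/ → /xa/, /g/ → /ga/, /l/ → /la/.

ŋaxabɔθɪxaðgala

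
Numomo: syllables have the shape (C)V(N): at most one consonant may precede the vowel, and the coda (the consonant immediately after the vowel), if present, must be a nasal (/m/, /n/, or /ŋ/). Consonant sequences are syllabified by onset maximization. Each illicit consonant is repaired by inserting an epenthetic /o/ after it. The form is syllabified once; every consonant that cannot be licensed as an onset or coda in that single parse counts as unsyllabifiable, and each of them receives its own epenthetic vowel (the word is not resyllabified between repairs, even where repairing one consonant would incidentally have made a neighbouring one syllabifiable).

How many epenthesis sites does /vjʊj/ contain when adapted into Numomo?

2

The unsyllabifiable consonants are /v/, /j/; each receives one epenthetic vowel.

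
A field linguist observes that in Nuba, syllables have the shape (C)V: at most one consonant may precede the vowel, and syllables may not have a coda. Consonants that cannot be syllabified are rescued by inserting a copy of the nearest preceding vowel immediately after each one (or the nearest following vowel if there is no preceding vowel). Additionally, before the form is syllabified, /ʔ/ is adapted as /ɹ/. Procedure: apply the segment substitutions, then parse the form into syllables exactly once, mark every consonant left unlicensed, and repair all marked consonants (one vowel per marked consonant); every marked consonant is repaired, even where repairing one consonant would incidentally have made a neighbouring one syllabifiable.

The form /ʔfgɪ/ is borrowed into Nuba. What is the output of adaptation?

Substitution: /ʔ/ → /ɹ/, giving /ɹfgɪ/.
The consonants /ɹ/, /f/ cannot be parsed into a legal (C)V syllable (no codas are permitted; onsets are limited to one consonant).
Epenthesis after each stranded consonant: /ɹ/ → /ɹɪ/, /f/ → /fɪ/.

ɹɪfɪgɪ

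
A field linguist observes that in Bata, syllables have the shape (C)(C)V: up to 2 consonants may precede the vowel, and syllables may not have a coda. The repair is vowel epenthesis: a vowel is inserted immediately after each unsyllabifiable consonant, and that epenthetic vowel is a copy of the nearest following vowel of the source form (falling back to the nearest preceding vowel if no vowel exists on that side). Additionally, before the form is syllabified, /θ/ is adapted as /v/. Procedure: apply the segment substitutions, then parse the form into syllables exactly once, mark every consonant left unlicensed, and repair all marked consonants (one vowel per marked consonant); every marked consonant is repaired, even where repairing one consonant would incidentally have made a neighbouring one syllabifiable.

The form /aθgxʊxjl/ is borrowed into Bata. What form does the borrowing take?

Substitution: /θ/ → /v/, giving /avgxʊxjl/.
Syllabifying with onset maximization leaves /v/, /x/, /j/, /l/ stranded (no codas are permitted; onsets may contain at most 2 consonants).
Epenthesis after each stranded consonant: /v/ → /vʊ/, /x/ → /xʊ/, /j/ → /jʊ/, /l/ → /lʊ/.

avʊgxʊxʊjʊlʊ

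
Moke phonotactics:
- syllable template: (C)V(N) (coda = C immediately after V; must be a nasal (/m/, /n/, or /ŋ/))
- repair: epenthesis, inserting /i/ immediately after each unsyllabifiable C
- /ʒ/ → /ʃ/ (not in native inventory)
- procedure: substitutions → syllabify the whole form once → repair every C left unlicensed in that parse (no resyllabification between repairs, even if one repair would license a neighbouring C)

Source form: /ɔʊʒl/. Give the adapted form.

Substitution: /ʒ/ → /ʃ/, giving /ɔʊʃl/.
The consonants /ʃ/, /l/ cannot be parsed into a legal (C)V(N) syllable (only a nasal (/m/, /n/, or /ŋ/) is licensed in coda position; onsets are limited to one consonant).
Each unlicensed consonant becomes the onset of a new syllable: /ʃ/ → /ʃi/, /l/ → /li/.

ɔʊʃili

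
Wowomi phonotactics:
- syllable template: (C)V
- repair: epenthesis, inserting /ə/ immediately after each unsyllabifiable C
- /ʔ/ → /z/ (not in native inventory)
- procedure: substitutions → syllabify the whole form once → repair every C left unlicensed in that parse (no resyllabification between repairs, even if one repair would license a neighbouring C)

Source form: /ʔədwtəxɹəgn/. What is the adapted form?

zədəwətəxəɹəgənə

Substitution: /ʔ/ → /z/, giving /zədwtəxɹəgn/.
Under (C)V, the unsyllabifiable consonants are /d/, /w/, /x/, /g/, /n/ (no codas are permitted; onsets are limited to one consonant).
Each unlicensed consonant becomes the onset of a new syllable: /d/ → /də/, /w/ → /wə/, /x/ → /xə/, /g/ → /gə/, /n/ → /nə/.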